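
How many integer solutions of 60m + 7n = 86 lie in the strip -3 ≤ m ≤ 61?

gcd(60, 7) = 1.
By Bézout, 60·(2) + 7·(-17) = 1.
Particular solution: (4, -22).
General solution: m = 4 + 7t, n = -22 - 60t for integer t.
-3 ≤ 4 + 7t ≤ 61 gives t ∈ [-1, 8], which is 10 values.

10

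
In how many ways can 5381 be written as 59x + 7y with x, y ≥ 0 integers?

gcd(59, 7) = 1  (59 = 8·7 + 3, 7 = 2·3 + 1, 3 = 3·1).
Back-substituting, 59·(-2) + 7·(17) = 1.
Scale by 5381: one solution is (-10762, 91477). Reduce x mod 7: (4, 735).
General: x = 4 + 7t, y = 735 - 59t.
x ≥ 0 ⇒ t ≥ 0; y ≥ 0 ⇒ t ≤ 12. So t ∈ [0, 12]: 13 solutions.

13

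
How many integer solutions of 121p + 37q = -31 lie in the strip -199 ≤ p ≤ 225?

gcd(121, 37):
  121 = 3·37 + 10
  37 = 3·10 + 7
  10 = 1·7 + 3
  7 = 2·3 + 1
  3 = 3·1
so gcd(121, 37) = 1.
Back-substitute for Bézout coefficients:
  1 = 7 - 2·3
  ... = 121·(-11) + 37·(36)
Scale by -31: particular solution (341, -1116); reduce p mod 37: (8, -27).
General solution: p = 8 + 37t, q = -27 - 121t for integer t.
-199 ≤ 8 + 37t ≤ 225 gives t ∈ [-5, 5], which is 11 values.

11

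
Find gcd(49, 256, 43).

gcd(256, 49) = 1.
gcd(1, 43) = 1.

1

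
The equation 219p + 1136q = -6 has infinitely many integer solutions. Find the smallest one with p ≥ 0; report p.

gcd(1136, 219) = 1  (1136 = 5×219 + 41, 219 = 5×41 + 14, 41 = 2×14 + 13, 14 = 1×13 + 1, 13 = 13×1).
1 divides -6, so solutions exist.
Back-substituting, 219×(83) + 1136×(-16) = 1.
Scale by -6/1 = -6: (p₀, q₀) = (-498, 96).
General solution: p = -498 + 1136t, q = 96 - 219t for integer t.
p ≥ 0: smallest is -498 mod 1136 = 638 (at t = 1), with q = -123.

638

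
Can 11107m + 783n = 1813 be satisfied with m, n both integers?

gcd(11107, 783) = 29  (11107 = 14×783 + 145, 783 = 5×145 + 58, 145 = 2×58 + 29, 58 = 2×29).
29 does not divide 1813 (remainder 15), so no integer solutions.

no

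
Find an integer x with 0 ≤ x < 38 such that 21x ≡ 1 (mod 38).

29

gcd(38, 21) = 1  (38 = 1*21 + 17, 21 = 1*17 + 4, 17 = 4*4 + 1, 4 = 4*1).
Back-substituting, 21*(-9) + 38*(5) = 1.
So 21*-9 ≡ 1 (mod 38), and -9 mod 38 = 29.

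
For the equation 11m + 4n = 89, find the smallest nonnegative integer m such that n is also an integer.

gcd(11, 4) = 1  (11 = 2*4 + 3, 4 = 1*3 + 1, 3 = 3*1).
1 divides 89, so solutions exist.
Back-substituting, 11*(-1) + 4*(3) = 1.
Scale by 89/1 = 89: (m₀, n₀) = (-89, 267).
General solution: m = -89 + 4t, n = 267 - 11t for integer t.
m ≥ 0: smallest is -89 mod 4 = 3 (at t = 23), with n = 14.

3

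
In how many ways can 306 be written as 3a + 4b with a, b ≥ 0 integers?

26

gcd(4, 3):
  4 = 1·3 + 1
  3 = 3·1
so gcd(4, 3) = 1.
Back-substitute for Bézout coefficients:
  1 = 4 - 1·3
  ... = 3·(-1) + 4·(1)
Scale by 306: one solution is (-306, 306). Reduce a mod 4: (2, 75).
General: a = 2 + 4t, b = 75 - 3t.
a ≥ 0 ⇒ t ≥ 0; b ≥ 0 ⇒ t ≤ 25. So t ∈ [0, 25]: 26 solutions.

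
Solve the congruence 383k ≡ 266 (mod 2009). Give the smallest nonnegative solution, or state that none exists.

798

gcd(2009, 383) = 1  (2009 = 5·383 + 94, 383 = 4·94 + 7, 94 = 13·7 + 3, 7 = 2·3 + 1, 3 = 3·1).
1 divides 266, so solutions exist.
Back-substituting, 383·(577) + 2009·(-110) = 1.
So 383·(577) ≡ 1 (mod 2009); multiply by 266: k ≡ 153482 (mod 2009).
Smallest nonnegative: k = 153482 mod 2009 = 798.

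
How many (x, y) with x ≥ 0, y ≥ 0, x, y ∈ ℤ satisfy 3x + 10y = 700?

gcd(10, 3) = 1.
By Bézout, 3*(-3) + 10*(1) = 1.
One solution: (0, 70).
General: x = 0 + 10t, y = 70 - 3t.
x ≥ 0 ⇒ t ≥ 0; y ≥ 0 ⇒ t ≤ 23. So t ∈ [0, 23]: 24 solutions.

24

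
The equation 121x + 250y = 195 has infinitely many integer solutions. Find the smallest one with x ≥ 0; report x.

45

gcd(250, 121) = 1.
1 divides 195, so solutions exist.
By Bézout, 121*(31) + 250*(-15) = 1.
Scale by 195/1 = 195: (x₀, y₀) = (6045, -2925).
General solution: x = 6045 + 250t, y = -2925 - 121t for integer t.
x ≥ 0: smallest is 6045 mod 250 = 45 (at t = -24), with y = -21.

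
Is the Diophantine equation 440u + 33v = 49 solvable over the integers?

no

gcd(440, 33) = 11  (440 = 13·33 + 11, 33 = 3·11).
11 does not divide 49 (remainder 5), so no integer solutions.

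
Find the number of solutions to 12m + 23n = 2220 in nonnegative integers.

gcd(23, 12) = 1  (23 = 1·12 + 11, 12 = 1·11 + 1, 11 = 11·1).
Back-substituting, 12·(2) + 23·(-1) = 1.
Scale by 2220: one solution is (4440, -2220). Reduce m mod 23: (1, 96).
General: m = 1 + 23t, n = 96 - 12t.
m ≥ 0 ⇒ t ≥ 0; n ≥ 0 ⇒ t ≤ 8. So t ∈ [0, 8]: 9 solutions.

9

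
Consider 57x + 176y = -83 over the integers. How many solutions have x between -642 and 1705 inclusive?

gcd(176, 57) = 1  (176 = 3·57 + 5, 57 = 11·5 + 2, 5 = 2·2 + 1, 2 = 2·1).
Back-substituting, 57·(-71) + 176·(23) = 1.
Scale by -83: particular solution (5893, -1909); reduce x mod 176: (85, -28).
General solution: x = 85 + 176t, y = -28 - 57t for integer t.
-642 ≤ 85 + 176t ≤ 1705 gives t ∈ [-4, 9], which is 14 values.

14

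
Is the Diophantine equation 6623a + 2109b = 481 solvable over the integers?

yes

gcd(6623, 2109):
  6623 = 3*2109 + 296
  2109 = 7*296 + 37
  296 = 8*37
so gcd(6623, 2109) = 37.
37 divides 481, so integer solutions exist.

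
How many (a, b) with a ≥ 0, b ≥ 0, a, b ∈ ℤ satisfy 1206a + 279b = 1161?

0

gcd(1206, 279) = 9.
By Bézout, 1206·(-3) + 279·(13) = 9.
One solution: (16, -65).
General: a = 16 + 31t, b = -65 - 134t.
a ≥ 0 ⇒ t ≥ 0; b ≥ 0 ⇒ t ≤ -1. So t ∈ [0, -1]: 0 solutions.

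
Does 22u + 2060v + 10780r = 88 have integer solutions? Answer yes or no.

yes

gcd(2060, 22) = 2  (2060 = 93×22 + 14, 22 = 1×14 + 8, 14 = 1×8 + 6, 8 = 1×6 + 2, 6 = 3×2).
gcd(2, 10780) = 2.
2 divides 88, so integer solutions exist.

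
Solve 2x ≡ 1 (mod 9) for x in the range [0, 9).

gcd(9, 2):
  9 = 4×2 + 1
  2 = 2×1
so gcd(9, 2) = 1.
Back-substitute for Bézout coefficients:
  1 = 9 - 4×2
  ... = 2×(-4) + 9×(1)
So 2×-4 ≡ 1 (mod 9), and -4 mod 9 = 5.

5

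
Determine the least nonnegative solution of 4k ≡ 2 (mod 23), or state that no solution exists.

12

gcd(23, 4):
  23 = 5*4 + 3
  4 = 1*3 + 1
  3 = 3*1
so gcd(23, 4) = 1.
1 divides 2, so solutions exist.
Back-substitute for Bézout coefficients:
  1 = 4 - 1*3
  ... = 4*(6) + 23*(-1)
So 4*(6) ≡ 1 (mod 23); multiply by 2: k ≡ 12 (mod 23).
Smallest nonnegative: k = 12 mod 23 = 12.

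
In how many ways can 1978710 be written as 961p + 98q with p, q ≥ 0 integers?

gcd(961, 98) = 1  (961 = 9*98 + 79, 98 = 1*79 + 19, 79 = 4*19 + 3, 19 = 6*3 + 1, 3 = 3*1).
Back-substituting, 961*(-31) + 98*(304) = 1.
Scale by 1978710: one solution is (-61340010, 601527840). Reduce p mod 98: (52, 19681).
General: p = 52 + 98t, q = 19681 - 961t.
p ≥ 0 ⇒ t ≥ 0; q ≥ 0 ⇒ t ≤ 20. So t ∈ [0, 20]: 21 solutions.

21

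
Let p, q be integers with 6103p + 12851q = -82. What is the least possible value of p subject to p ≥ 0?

1116

gcd(12851, 6103):
  12851 = 2×6103 + 645
  6103 = 9×645 + 298
  645 = 2×298 + 49
  298 = 6×49 + 4
  49 = 12×4 + 1
  4 = 4×1
so gcd(12851, 6103) = 1.
1 divides -82, so solutions exist.
Back-substitute for Bézout coefficients:
  1 = 49 - 12×4
  ... = 6103×(-3148) + 12851×(1495)
Scale by -82/1 = -82: (p₀, q₀) = (258136, -122590).
General solution: p = 258136 + 12851t, q = -122590 - 6103t for integer t.
p ≥ 0: smallest is 258136 mod 12851 = 1116 (at t = -20), with q = -530.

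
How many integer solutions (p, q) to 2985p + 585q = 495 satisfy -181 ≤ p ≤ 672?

22

gcd(2985, 585) = 15.
By Bézout, 2985·(10) + 585·(-51) = 15.
Particular solution: (18, -91).
General solution: p = 18 + 39t, q = -91 - 199t for integer t.
-181 ≤ 18 + 39t ≤ 672 gives t ∈ [-5, 16], which is 22 values.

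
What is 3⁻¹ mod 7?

gcd(7, 3) = 1.
By Bézout, 3×(-2) + 7×(1) = 1.
So 3×-2 ≡ 1 (mod 7), and -2 mod 7 = 5.

5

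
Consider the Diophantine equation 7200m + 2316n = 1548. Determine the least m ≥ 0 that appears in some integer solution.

144

gcd(7200, 2316):
  7200 = 3*2316 + 252
  2316 = 9*252 + 48
  252 = 5*48 + 12
  48 = 4*12
so gcd(7200, 2316) = 12.
12 divides 1548, so solutions exist.
Back-substitute for Bézout coefficients:
  12 = 252 - 5*48
  ... = 7200*(46) + 2316*(-143)
Scale by 1548/12 = 129: (m₀, n₀) = (5934, -18447).
General solution: m = 5934 + 193t, n = -18447 - 600t for integer t.
m ≥ 0: smallest is 5934 mod 193 = 144 (at t = -30), with n = -447.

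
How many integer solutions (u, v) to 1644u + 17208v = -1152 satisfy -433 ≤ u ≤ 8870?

gcd(17208, 1644) = 12  (17208 = 10*1644 + 768, 1644 = 2*768 + 108, 768 = 7*108 + 12, 108 = 9*12).
Back-substituting, 1644*(-157) + 17208*(15) = 12.
Scale by -96: particular solution (15072, -1440); reduce u mod 1434: (732, -70).
General solution: u = 732 + 1434t, v = -70 - 137t for integer t.
-433 ≤ 732 + 1434t ≤ 8870 gives t ∈ [0, 5], which is 6 values.

6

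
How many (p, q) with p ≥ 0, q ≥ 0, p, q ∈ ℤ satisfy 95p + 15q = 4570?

16

gcd(95, 15) = 5  (95 = 6·15 + 5, 15 = 3·5).
Back-substituting, 95·(1) + 15·(-6) = 5.
Scale by 914: one solution is (914, -5484). Reduce p mod 3: (2, 292).
General: p = 2 + 3t, q = 292 - 19t.
p ≥ 0 ⇒ t ≥ 0; q ≥ 0 ⇒ t ≤ 15. So t ∈ [0, 15]: 16 solutions.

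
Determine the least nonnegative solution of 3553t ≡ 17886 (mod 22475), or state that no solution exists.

gcd(22475, 3553) = 1  (22475 = 6×3553 + 1157, 3553 = 3×1157 + 82, 1157 = 14×82 + 9, 82 = 9×9 + 1, 9 = 9×1).
1 divides 17886, so solutions exist.
Back-substituting, 3553×(2467) + 22475×(-390) = 1.
So 3553×(2467) ≡ 1 (mod 22475); multiply by 17886: t ≡ 44124762 (mod 22475).
Smallest nonnegative: t = 44124762 mod 22475 = 6337.

6337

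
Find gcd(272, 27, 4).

gcd(272, 27):
  272 = 10×27 + 2
  27 = 13×2 + 1
  2 = 2×1
so gcd(272, 27) = 1.
gcd(1, 4) = 1.

1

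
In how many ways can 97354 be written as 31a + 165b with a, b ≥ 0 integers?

19

gcd(165, 31):
  165 = 5*31 + 10
  31 = 3*10 + 1
  10 = 10*1
so gcd(165, 31) = 1.
Back-substitute for Bézout coefficients:
  1 = 31 - 3*10
  ... = 31*(16) + 165*(-3)
Scale by 97354: one solution is (1557664, -292062). Reduce a mod 165: (64, 578).
General: a = 64 + 165t, b = 578 - 31t.
a ≥ 0 ⇒ t ≥ 0; b ≥ 0 ⇒ t ≤ 18. So t ∈ [0, 18]: 19 solutions.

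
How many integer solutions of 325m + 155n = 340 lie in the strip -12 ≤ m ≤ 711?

23

gcd(325, 155) = 5.
By Bézout, 325×(-10) + 155×(21) = 5.
Particular solution: (2, -2).
General solution: m = 2 + 31t, n = -2 - 65t for integer t.
-12 ≤ 2 + 31t ≤ 711 gives t ∈ [0, 22], which is 23 values.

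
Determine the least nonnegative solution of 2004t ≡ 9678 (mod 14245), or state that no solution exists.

11307

gcd(14245, 2004):
  14245 = 7*2004 + 217
  2004 = 9*217 + 51
  217 = 4*51 + 13
  51 = 3*13 + 12
  13 = 1*12 + 1
  12 = 12*1
so gcd(14245, 2004) = 1.
1 divides 9678, so solutions exist.
Back-substitute for Bézout coefficients:
  1 = 13 - 1*12
  ... = 2004*(-1116) + 14245*(157)
So 2004*(-1116) ≡ 1 (mod 14245); multiply by 9678: t ≡ -10800648 (mod 14245).
Smallest nonnegative: t = -10800648 mod 14245 = 11307.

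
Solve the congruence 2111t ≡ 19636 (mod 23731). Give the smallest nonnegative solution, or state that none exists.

7766

gcd(23731, 2111):
  23731 = 11×2111 + 510
  2111 = 4×510 + 71
  510 = 7×71 + 13
  71 = 5×13 + 6
  13 = 2×6 + 1
  6 = 6×1
so gcd(23731, 2111) = 1.
1 divides 19636, so solutions exist.
Back-substitute for Bézout coefficients:
  1 = 13 - 2×6
  ... = 2111×(-3676) + 23731×(327)
So 2111×(-3676) ≡ 1 (mod 23731); multiply by 19636: t ≡ -72181936 (mod 23731).
Smallest nonnegative: t = -72181936 mod 23731 = 7766.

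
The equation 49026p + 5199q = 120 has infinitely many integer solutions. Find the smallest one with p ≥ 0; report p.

884

gcd(49026, 5199):
  49026 = 9×5199 + 2235
  5199 = 2×2235 + 729
  2235 = 3×729 + 48
  729 = 15×48 + 9
  48 = 5×9 + 3
  9 = 3×3
so gcd(49026, 5199) = 3.
3 divides 120, so solutions exist.
Back-substitute for Bézout coefficients:
  3 = 48 - 5×9
  ... = 49026×(542) + 5199×(-5111)
Scale by 120/3 = 40: (p₀, q₀) = (21680, -204440).
General solution: p = 21680 + 1733t, q = -204440 - 16342t for integer t.
p ≥ 0: smallest is 21680 mod 1733 = 884 (at t = -12), with q = -8336.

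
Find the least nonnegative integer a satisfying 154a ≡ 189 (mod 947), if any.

733

gcd(947, 154):
  947 = 6×154 + 23
  154 = 6×23 + 16
  23 = 1×16 + 7
  16 = 2×7 + 2
  7 = 3×2 + 1
  2 = 2×1
so gcd(947, 154) = 1.
1 divides 189, so solutions exist.
Back-substitute for Bézout coefficients:
  1 = 7 - 3×2
  ... = 154×(-412) + 947×(67)
So 154×(-412) ≡ 1 (mod 947); multiply by 189: a ≡ -77868 (mod 947).
Smallest nonnegative: a = -77868 mod 947 = 733.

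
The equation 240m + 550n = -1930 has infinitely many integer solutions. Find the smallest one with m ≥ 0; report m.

8

gcd(550, 240):
  550 = 2·240 + 70
  240 = 3·70 + 30
  70 = 2·30 + 10
  30 = 3·10
so gcd(550, 240) = 10.
10 divides -1930, so solutions exist.
Back-substitute for Bézout coefficients:
  10 = 70 - 2·30
  ... = 240·(-16) + 550·(7)
Scale by -1930/10 = -193: (m₀, n₀) = (3088, -1351).
General solution: m = 3088 + 55t, n = -1351 - 24t for integer t.
m ≥ 0: smallest is 3088 mod 55 = 8 (at t = -56), with n = -7.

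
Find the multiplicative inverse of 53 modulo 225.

17

gcd(225, 53) = 1  (225 = 4·53 + 13, 53 = 4·13 + 1, 13 = 13·1).
Back-substituting, 53·(17) + 225·(-4) = 1.
So 53·17 ≡ 1 (mod 225), and 17 mod 225 = 17.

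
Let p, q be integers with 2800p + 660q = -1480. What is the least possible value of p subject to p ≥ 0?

gcd(2800, 660):
  2800 = 4×660 + 160
  660 = 4×160 + 20
  160 = 8×20
so gcd(2800, 660) = 20.
20 divides -1480, so solutions exist.
Back-substitute for Bézout coefficients:
  20 = 660 - 4×160
  ... = 2800×(-4) + 660×(17)
Scale by -1480/20 = -74: (p₀, q₀) = (296, -1258).
General solution: p = 296 + 33t, q = -1258 - 140t for integer t.
p ≥ 0: smallest is 296 mod 33 = 32 (at t = -8), with q = -138.

32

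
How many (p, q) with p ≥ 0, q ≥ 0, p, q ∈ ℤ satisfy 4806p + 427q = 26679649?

gcd(4806, 427) = 1  (4806 = 11·427 + 109, 427 = 3·109 + 100, 109 = 1·100 + 9, 100 = 11·9 + 1, 9 = 9·1).
Back-substituting, 4806·(-47) + 427·(529) = 1.
Scale by 26679649: one solution is (-1253943503, 14113534321). Reduce p mod 427: (69, 61705).
General: p = 69 + 427t, q = 61705 - 4806t.
p ≥ 0 ⇒ t ≥ 0; q ≥ 0 ⇒ t ≤ 12. So t ∈ [0, 12]: 13 solutions.

13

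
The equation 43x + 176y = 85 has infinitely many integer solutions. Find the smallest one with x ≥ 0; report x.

gcd(176, 43) = 1.
1 divides 85, so solutions exist.
By Bézout, 43*(-45) + 176*(11) = 1.
Scale by 85/1 = 85: (x₀, y₀) = (-3825, 935).
General solution: x = -3825 + 176t, y = 935 - 43t for integer t.
x ≥ 0: smallest is -3825 mod 176 = 47 (at t = 22), with y = -11.

47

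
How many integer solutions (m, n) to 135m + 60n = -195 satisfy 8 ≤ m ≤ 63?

14

gcd(135, 60) = 15  (135 = 2×60 + 15, 60 = 4×15).
Back-substituting, 135×(1) + 60×(-2) = 15.
Scale by -13: particular solution (-13, 26); reduce m mod 4: (3, -10).
General solution: m = 3 + 4t, n = -10 - 9t for integer t.
8 ≤ 3 + 4t ≤ 63 gives t ∈ [2, 15], which is 14 values.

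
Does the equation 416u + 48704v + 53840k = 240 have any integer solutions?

yes

gcd(48704, 416) = 32.
gcd(32, 53840) = 16.
16 divides 240, so integer solutions exist.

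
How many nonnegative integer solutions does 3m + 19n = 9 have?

gcd(19, 3) = 1.
By Bézout, 3·(-6) + 19·(1) = 1.
One solution: (3, 0).
General: m = 3 + 19t, n = 0 - 3t.
m ≥ 0 ⇒ t ≥ 0; n ≥ 0 ⇒ t ≤ 0. So t ∈ [0, 0]: 1 solution.

1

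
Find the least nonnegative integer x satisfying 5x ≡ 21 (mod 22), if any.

gcd(22, 5) = 1  (22 = 4×5 + 2, 5 = 2×2 + 1, 2 = 2×1).
1 divides 21, so solutions exist.
Back-substituting, 5×(9) + 22×(-2) = 1.
So 5×(9) ≡ 1 (mod 22); multiply by 21: x ≡ 189 (mod 22).
Smallest nonnegative: x = 189 mod 22 = 13.

13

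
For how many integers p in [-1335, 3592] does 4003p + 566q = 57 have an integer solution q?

9

gcd(4003, 566) = 1.
By Bézout, 4003*(-69) + 566*(488) = 1.
Particular solution: (29, -205).
General solution: p = 29 + 566t, q = -205 - 4003t for integer t.
-1335 ≤ 29 + 566t ≤ 3592 gives t ∈ [-2, 6], which is 9 values.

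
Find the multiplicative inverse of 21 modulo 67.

16

gcd(67, 21) = 1  (67 = 3×21 + 4, 21 = 5×4 + 1, 4 = 4×1).
Back-substituting, 21×(16) + 67×(-5) = 1.
So 21×16 ≡ 1 (mod 67), and 16 mod 67 = 16.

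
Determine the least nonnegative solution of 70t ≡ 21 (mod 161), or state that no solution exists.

21

gcd(161, 70) = 7  (161 = 2·70 + 21, 70 = 3·21 + 7, 21 = 3·7).
7 divides 21, so solutions exist.
Back-substituting, 70·(7) + 161·(-3) = 7.
So 70·(7) ≡ 7 (mod 161); multiply by 3: t ≡ 21 (mod 23).
Smallest nonnegative: t = 21 mod 23 = 21.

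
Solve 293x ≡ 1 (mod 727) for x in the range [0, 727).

397

gcd(727, 293) = 1.
By Bézout, 293×(-330) + 727×(133) = 1.
So 293×-330 ≡ 1 (mod 727), and -330 mod 727 = 397.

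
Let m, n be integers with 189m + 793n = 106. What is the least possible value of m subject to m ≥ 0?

160

gcd(793, 189):
  793 = 4*189 + 37
  189 = 5*37 + 4
  37 = 9*4 + 1
  4 = 4*1
so gcd(793, 189) = 1.
1 divides 106, so solutions exist.
Back-substitute for Bézout coefficients:
  1 = 37 - 9*4
  ... = 189*(-193) + 793*(46)
Scale by 106/1 = 106: (m₀, n₀) = (-20458, 4876).
General solution: m = -20458 + 793t, n = 4876 - 189t for integer t.
m ≥ 0: smallest is -20458 mod 793 = 160 (at t = 26), with n = -38.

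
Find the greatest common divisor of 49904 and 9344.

gcd(49904, 9344):
  49904 = 5*9344 + 3184
  9344 = 2*3184 + 2976
  3184 = 1*2976 + 208
  2976 = 14*208 + 64
  208 = 3*64 + 16
  64 = 4*16
so gcd(49904, 9344) = 16.

16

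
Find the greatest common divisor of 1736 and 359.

1

gcd(1736, 359):
  1736 = 4*359 + 300
  359 = 1*300 + 59
  300 = 5*59 + 5
  59 = 11*5 + 4
  5 = 1*4 + 1
  4 = 4*1
so gcd(1736, 359) = 1.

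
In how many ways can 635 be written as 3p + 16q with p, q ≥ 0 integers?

gcd(16, 3):
  16 = 5*3 + 1
  3 = 3*1
so gcd(16, 3) = 1.
Back-substitute for Bézout coefficients:
  1 = 16 - 5*3
  ... = 3*(-5) + 16*(1)
Scale by 635: one solution is (-3175, 635). Reduce p mod 16: (9, 38).
General: p = 9 + 16t, q = 38 - 3t.
p ≥ 0 ⇒ t ≥ 0; q ≥ 0 ⇒ t ≤ 12. So t ∈ [0, 12]: 13 solutions.

13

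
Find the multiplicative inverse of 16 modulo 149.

28

gcd(149, 16) = 1.
By Bézout, 16*(28) + 149*(-3) = 1.
So 16*28 ≡ 1 (mod 149), and 28 mod 149 = 28.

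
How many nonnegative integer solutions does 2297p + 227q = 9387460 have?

18

gcd(2297, 227):
  2297 = 10·227 + 27
  227 = 8·27 + 11
  27 = 2·11 + 5
  11 = 2·5 + 1
  5 = 5·1
so gcd(2297, 227) = 1.
Back-substitute for Bézout coefficients:
  1 = 11 - 2·5
  ... = 2297·(-42) + 227·(425)
Scale by 9387460: one solution is (-394273320, 3989670500). Reduce p mod 227: (29, 41061).
General: p = 29 + 227t, q = 41061 - 2297t.
p ≥ 0 ⇒ t ≥ 0; q ≥ 0 ⇒ t ≤ 17. So t ∈ [0, 17]: 18 solutions.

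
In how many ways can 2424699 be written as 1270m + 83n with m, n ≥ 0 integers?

gcd(1270, 83) = 1.
By Bézout, 1270·(10) + 83·(-153) = 1.
One solution: (34, 28693).
General: m = 34 + 83t, n = 28693 - 1270t.
m ≥ 0 ⇒ t ≥ 0; n ≥ 0 ⇒ t ≤ 22. So t ∈ [0, 22]: 23 solutions.

23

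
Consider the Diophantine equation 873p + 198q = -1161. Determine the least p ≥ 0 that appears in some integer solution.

gcd(873, 198) = 9  (873 = 4·198 + 81, 198 = 2·81 + 36, 81 = 2·36 + 9, 36 = 4·9).
9 divides -1161, so solutions exist.
Back-substituting, 873·(5) + 198·(-22) = 9.
Scale by -1161/9 = -129: (p₀, q₀) = (-645, 2838).
General solution: p = -645 + 22t, q = 2838 - 97t for integer t.
p ≥ 0: smallest is -645 mod 22 = 15 (at t = 30), with q = -72.

15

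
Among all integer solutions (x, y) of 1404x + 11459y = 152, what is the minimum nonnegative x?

gcd(11459, 1404):
  11459 = 8*1404 + 227
  1404 = 6*227 + 42
  227 = 5*42 + 17
  42 = 2*17 + 8
  17 = 2*8 + 1
  8 = 8*1
so gcd(11459, 1404) = 1.
1 divides 152, so solutions exist.
Back-substitute for Bézout coefficients:
  1 = 17 - 2*8
  ... = 1404*(-1363) + 11459*(167)
Scale by 152/1 = 152: (x₀, y₀) = (-207176, 25384).
General solution: x = -207176 + 11459t, y = 25384 - 1404t for integer t.
x ≥ 0: smallest is -207176 mod 11459 = 10545 (at t = 19), with y = -1292.

10545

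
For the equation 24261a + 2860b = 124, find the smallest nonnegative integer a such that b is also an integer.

gcd(24261, 2860) = 1  (24261 = 8*2860 + 1381, 2860 = 2*1381 + 98, 1381 = 14*98 + 9, 98 = 10*9 + 8, 9 = 1*8 + 1, 8 = 8*1).
1 divides 124, so solutions exist.
Back-substituting, 24261*(321) + 2860*(-2723) = 1.
Scale by 124/1 = 124: (a₀, b₀) = (39804, -337652).
General solution: a = 39804 + 2860t, b = -337652 - 24261t for integer t.
a ≥ 0: smallest is 39804 mod 2860 = 2624 (at t = -13), with b = -22259.

2624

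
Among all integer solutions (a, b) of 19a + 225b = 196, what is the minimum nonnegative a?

34

gcd(225, 19) = 1  (225 = 11×19 + 16, 19 = 1×16 + 3, 16 = 5×3 + 1, 3 = 3×1).
1 divides 196, so solutions exist.
Back-substituting, 19×(-71) + 225×(6) = 1.
Scale by 196/1 = 196: (a₀, b₀) = (-13916, 1176).
General solution: a = -13916 + 225t, b = 1176 - 19t for integer t.
a ≥ 0: smallest is -13916 mod 225 = 34 (at t = 62), with b = -2.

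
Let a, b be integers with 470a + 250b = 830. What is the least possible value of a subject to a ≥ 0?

gcd(470, 250):
  470 = 1*250 + 220
  250 = 1*220 + 30
  220 = 7*30 + 10
  30 = 3*10
so gcd(470, 250) = 10.
10 divides 830, so solutions exist.
Back-substitute for Bézout coefficients:
  10 = 220 - 7*30
  ... = 470*(8) + 250*(-15)
Scale by 830/10 = 83: (a₀, b₀) = (664, -1245).
General solution: a = 664 + 25t, b = -1245 - 47t for integer t.
a ≥ 0: smallest is 664 mod 25 = 14 (at t = -26), with b = -23.

14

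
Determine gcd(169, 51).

gcd(169, 51) = 1  (169 = 3*51 + 16, 51 = 3*16 + 3, 16 = 5*3 + 1, 3 = 3*1).

1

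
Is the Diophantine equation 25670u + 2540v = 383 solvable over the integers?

gcd(25670, 2540) = 10  (25670 = 10×2540 + 270, 2540 = 9×270 + 110, 270 = 2×110 + 50, 110 = 2×50 + 10, 50 = 5×10).
10 does not divide 383 (remainder 3), so no integer solutions.

no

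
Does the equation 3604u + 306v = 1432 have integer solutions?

gcd(3604, 306) = 34.
34 does not divide 1432 (remainder 4), so no integer solutions.

no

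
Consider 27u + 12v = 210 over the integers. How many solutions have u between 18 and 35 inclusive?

gcd(27, 12) = 3  (27 = 2·12 + 3, 12 = 4·3).
Back-substituting, 27·(1) + 12·(-2) = 3.
Scale by 70: particular solution (70, -140); reduce u mod 4: (2, 13).
General solution: u = 2 + 4t, v = 13 - 9t for integer t.
18 ≤ 2 + 4t ≤ 35 gives t ∈ [4, 8], which is 5 values.

5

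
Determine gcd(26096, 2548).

28

gcd(26096, 2548):
  26096 = 10*2548 + 616
  2548 = 4*616 + 84
  616 = 7*84 + 28
  84 = 3*28
so gcd(26096, 2548) = 28.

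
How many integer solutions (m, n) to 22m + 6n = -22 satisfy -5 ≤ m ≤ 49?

18

gcd(22, 6) = 2  (22 = 3·6 + 4, 6 = 1·4 + 2, 4 = 2·2).
Back-substituting, 22·(-1) + 6·(4) = 2.
Scale by -11: particular solution (11, -44); reduce m mod 3: (2, -11).
General solution: m = 2 + 3t, n = -11 - 11t for integer t.
-5 ≤ 2 + 3t ≤ 49 gives t ∈ [-2, 15], which is 18 values.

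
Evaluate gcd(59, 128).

1

gcd(128, 59):
  128 = 2·59 + 10
  59 = 5·10 + 9
  10 = 1·9 + 1
  9 = 9·1
so gcd(128, 59) = 1.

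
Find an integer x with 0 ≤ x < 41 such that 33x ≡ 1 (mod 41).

gcd(41, 33):
  41 = 1*33 + 8
  33 = 4*8 + 1
  8 = 8*1
so gcd(41, 33) = 1.
Back-substitute for Bézout coefficients:
  1 = 33 - 4*8
  ... = 33*(5) + 41*(-4)
So 33*5 ≡ 1 (mod 41), and 5 mod 41 = 5.

5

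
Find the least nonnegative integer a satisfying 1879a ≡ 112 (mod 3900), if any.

gcd(3900, 1879) = 1  (3900 = 2·1879 + 142, 1879 = 13·142 + 33, 142 = 4·33 + 10, 33 = 3·10 + 3, 10 = 3·3 + 1, 3 = 3·1).
1 divides 112, so solutions exist.
Back-substituting, 1879·(-1181) + 3900·(569) = 1.
So 1879·(-1181) ≡ 1 (mod 3900); multiply by 112: a ≡ -132272 (mod 3900).
Smallest nonnegative: a = -132272 mod 3900 = 328.

328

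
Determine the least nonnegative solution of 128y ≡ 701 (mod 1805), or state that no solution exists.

217

gcd(1805, 128):
  1805 = 14×128 + 13
  128 = 9×13 + 11
  13 = 1×11 + 2
  11 = 5×2 + 1
  2 = 2×1
so gcd(1805, 128) = 1.
1 divides 701, so solutions exist.
Back-substitute for Bézout coefficients:
  1 = 11 - 5×2
  ... = 128×(832) + 1805×(-59)
So 128×(832) ≡ 1 (mod 1805); multiply by 701: y ≡ 583232 (mod 1805).
Smallest nonnegative: y = 583232 mod 1805 = 217.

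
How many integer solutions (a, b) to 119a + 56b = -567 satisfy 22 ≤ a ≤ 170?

19

gcd(119, 56):
  119 = 2·56 + 7
  56 = 8·7
so gcd(119, 56) = 7.
Back-substitute for Bézout coefficients:
  7 = 119 - 2·56
  ... = 119·(1) + 56·(-2)
Scale by -81: particular solution (-81, 162); reduce a mod 8: (7, -25).
General solution: a = 7 + 8t, b = -25 - 17t for integer t.
22 ≤ 7 + 8t ≤ 170 gives t ∈ [2, 20], which is 19 values.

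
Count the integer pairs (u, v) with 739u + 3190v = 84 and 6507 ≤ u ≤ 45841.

gcd(3190, 739) = 1  (3190 = 4·739 + 234, 739 = 3·234 + 37, 234 = 6·37 + 12, 37 = 3·12 + 1, 12 = 12·1).
Back-substituting, 739·(259) + 3190·(-60) = 1.
Scale by 84: particular solution (21756, -5040); reduce u mod 3190: (2616, -606).
General solution: u = 2616 + 3190t, v = -606 - 739t for integer t.
6507 ≤ 2616 + 3190t ≤ 45841 gives t ∈ [2, 13], which is 12 values.

12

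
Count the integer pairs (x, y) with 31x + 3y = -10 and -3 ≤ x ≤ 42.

gcd(31, 3) = 1.
By Bézout, 31×(1) + 3×(-10) = 1.
Particular solution: (2, -24).
General solution: x = 2 + 3t, y = -24 - 31t for integer t.
-3 ≤ 2 + 3t ≤ 42 gives t ∈ [-1, 13], which is 15 values.

15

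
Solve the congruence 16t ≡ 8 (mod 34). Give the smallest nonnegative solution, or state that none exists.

9

gcd(34, 16):
  34 = 2*16 + 2
  16 = 8*2
so gcd(34, 16) = 2.
2 divides 8, so solutions exist.
Back-substitute for Bézout coefficients:
  2 = 34 - 2*16
  ... = 16*(-2) + 34*(1)
So 16*(-2) ≡ 2 (mod 34); multiply by 4: t ≡ -8 (mod 17).
Smallest nonnegative: t = -8 mod 17 = 9.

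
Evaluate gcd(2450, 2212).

14

gcd(2450, 2212) = 14  (2450 = 1·2212 + 238, 2212 = 9·238 + 70, 238 = 3·70 + 28, 70 = 2·28 + 14, 28 = 2·14).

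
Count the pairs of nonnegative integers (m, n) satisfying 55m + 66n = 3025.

10

gcd(66, 55) = 11.
By Bézout, 55×(-1) + 66×(1) = 11.
One solution: (1, 45).
General: m = 1 + 6t, n = 45 - 5t.
m ≥ 0 ⇒ t ≥ 0; n ≥ 0 ⇒ t ≤ 9. So t ∈ [0, 9]: 10 solutions.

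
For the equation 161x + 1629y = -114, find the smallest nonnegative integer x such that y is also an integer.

60

gcd(1629, 161):
  1629 = 10×161 + 19
  161 = 8×19 + 9
  19 = 2×9 + 1
  9 = 9×1
so gcd(1629, 161) = 1.
1 divides -114, so solutions exist.
Back-substitute for Bézout coefficients:
  1 = 19 - 2×9
  ... = 161×(-172) + 1629×(17)
Scale by -114/1 = -114: (x₀, y₀) = (19608, -1938).
General solution: x = 19608 + 1629t, y = -1938 - 161t for integer t.
x ≥ 0: smallest is 19608 mod 1629 = 60 (at t = -12), with y = -6.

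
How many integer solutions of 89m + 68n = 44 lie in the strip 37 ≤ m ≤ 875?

gcd(89, 68):
  89 = 1·68 + 21
  68 = 3·21 + 5
  21 = 4·5 + 1
  5 = 5·1
so gcd(89, 68) = 1.
Back-substitute for Bézout coefficients:
  1 = 21 - 4·5
  ... = 89·(13) + 68·(-17)
Scale by 44: particular solution (572, -748); reduce m mod 68: (28, -36).
General solution: m = 28 + 68t, n = -36 - 89t for integer t.
37 ≤ 28 + 68t ≤ 875 gives t ∈ [1, 12], which is 12 values.

12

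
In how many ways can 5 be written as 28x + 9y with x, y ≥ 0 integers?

gcd(28, 9):
  28 = 3·9 + 1
  9 = 9·1
so gcd(28, 9) = 1.
Back-substitute for Bézout coefficients:
  1 = 28 - 3·9
  ... = 28·(1) + 9·(-3)
Scale by 5: one solution is (5, -15). Reduce x mod 9: (5, -15).
General: x = 5 + 9t, y = -15 - 28t.
x ≥ 0 ⇒ t ≥ 0; y ≥ 0 ⇒ t ≤ -1. So t ∈ [0, -1]: 0 solutions.

0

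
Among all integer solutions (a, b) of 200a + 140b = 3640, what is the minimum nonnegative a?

gcd(200, 140):
  200 = 1×140 + 60
  140 = 2×60 + 20
  60 = 3×20
so gcd(200, 140) = 20.
20 divides 3640, so solutions exist.
Back-substitute for Bézout coefficients:
  20 = 140 - 2×60
  ... = 200×(-2) + 140×(3)
Scale by 3640/20 = 182: (a₀, b₀) = (-364, 546).
General solution: a = -364 + 7t, b = 546 - 10t for integer t.
a ≥ 0: smallest is -364 mod 7 = 0 (at t = 52), with b = 26.

0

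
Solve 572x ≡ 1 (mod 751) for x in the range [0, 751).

558

gcd(751, 572) = 1  (751 = 1*572 + 179, 572 = 3*179 + 35, 179 = 5*35 + 4, 35 = 8*4 + 3, 4 = 1*3 + 1, 3 = 3*1).
Back-substituting, 572*(-193) + 751*(147) = 1.
So 572*-193 ≡ 1 (mod 751), and -193 mod 751 = 558.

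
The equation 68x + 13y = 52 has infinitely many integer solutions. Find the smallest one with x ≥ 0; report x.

0

gcd(68, 13) = 1.
1 divides 52, so solutions exist.
By Bézout, 68·(-4) + 13·(21) = 1.
Scale by 52/1 = 52: (x₀, y₀) = (-208, 1092).
General solution: x = -208 + 13t, y = 1092 - 68t for integer t.
x ≥ 0: smallest is -208 mod 13 = 0 (at t = 16), with y = 4.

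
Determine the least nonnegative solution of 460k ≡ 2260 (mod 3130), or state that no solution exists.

gcd(3130, 460) = 10  (3130 = 6*460 + 370, 460 = 1*370 + 90, 370 = 4*90 + 10, 90 = 9*10).
10 divides 2260, so solutions exist.
Back-substituting, 460*(-34) + 3130*(5) = 10.
So 460*(-34) ≡ 10 (mod 3130); multiply by 226: k ≡ -7684 (mod 313).
Smallest nonnegative: k = -7684 mod 313 = 141.

141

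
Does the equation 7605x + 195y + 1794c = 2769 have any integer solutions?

gcd(7605, 195):
  7605 = 39×195
so gcd(7605, 195) = 195.
gcd(195, 1794) = 39.
39 divides 2769, so integer solutions exist.

yes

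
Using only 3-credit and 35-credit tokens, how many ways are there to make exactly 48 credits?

Need nonnegative integers with 3j + 35k = 48.
gcd(3, 35) = 1, and 3·(12) + 35·(-1) = 1.
So (j₀, k₀) = (576, -48); general j = 576 + 35t, k = -48 - 3t.
j ≥ 0 ⇒ t ≥ -16; k ≥ 0 ⇒ t ≤ -16. That's 1 value of t.

1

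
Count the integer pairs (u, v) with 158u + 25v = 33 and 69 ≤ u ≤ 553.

gcd(158, 25) = 1.
By Bézout, 158×(-3) + 25×(19) = 1.
Particular solution: (1, -5).
General solution: u = 1 + 25t, v = -5 - 158t for integer t.
69 ≤ 1 + 25t ≤ 553 gives t ∈ [3, 22], which is 20 values.

20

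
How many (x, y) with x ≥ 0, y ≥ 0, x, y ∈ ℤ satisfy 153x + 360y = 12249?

gcd(360, 153) = 9  (360 = 2·153 + 54, 153 = 2·54 + 45, 54 = 1·45 + 9, 45 = 5·9).
Back-substituting, 153·(-7) + 360·(3) = 9.
Scale by 1361: one solution is (-9527, 4083). Reduce x mod 40: (33, 20).
General: x = 33 + 40t, y = 20 - 17t.
x ≥ 0 ⇒ t ≥ 0; y ≥ 0 ⇒ t ≤ 1. So t ∈ [0, 1]: 2 solutions.

2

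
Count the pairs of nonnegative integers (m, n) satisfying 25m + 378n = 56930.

6

gcd(378, 25) = 1  (378 = 15*25 + 3, 25 = 8*3 + 1, 3 = 3*1).
Back-substituting, 25*(121) + 378*(-8) = 1.
Scale by 56930: one solution is (6888530, -455440). Reduce m mod 378: (236, 135).
General: m = 236 + 378t, n = 135 - 25t.
m ≥ 0 ⇒ t ≥ 0; n ≥ 0 ⇒ t ≤ 5. So t ∈ [0, 5]: 6 solutions.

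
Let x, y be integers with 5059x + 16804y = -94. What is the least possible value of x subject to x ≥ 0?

gcd(16804, 5059) = 1.
1 divides -94, so solutions exist.
By Bézout, 5059×(-5381) + 16804×(1620) = 1.
Scale by -94/1 = -94: (x₀, y₀) = (505814, -152280).
General solution: x = 505814 + 16804t, y = -152280 - 5059t for integer t.
x ≥ 0: smallest is 505814 mod 16804 = 1694 (at t = -30), with y = -510.

1694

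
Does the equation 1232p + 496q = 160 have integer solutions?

gcd(1232, 496) = 16.
16 divides 160, so integer solutions exist.

yes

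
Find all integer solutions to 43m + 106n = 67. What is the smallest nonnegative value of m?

gcd(106, 43) = 1  (106 = 2*43 + 20, 43 = 2*20 + 3, 20 = 6*3 + 2, 3 = 1*2 + 1, 2 = 2*1).
1 divides 67, so solutions exist.
Back-substituting, 43*(37) + 106*(-15) = 1.
Scale by 67/1 = 67: (m₀, n₀) = (2479, -1005).
General solution: m = 2479 + 106t, n = -1005 - 43t for integer t.
m ≥ 0: smallest is 2479 mod 106 = 41 (at t = -23), with n = -16.

41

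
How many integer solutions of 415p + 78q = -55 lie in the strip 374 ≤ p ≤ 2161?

gcd(415, 78):
  415 = 5×78 + 25
  78 = 3×25 + 3
  25 = 8×3 + 1
  3 = 3×1
so gcd(415, 78) = 1.
Back-substitute for Bézout coefficients:
  1 = 25 - 8×3
  ... = 415×(25) + 78×(-133)
Scale by -55: particular solution (-1375, 7315); reduce p mod 78: (29, -155).
General solution: p = 29 + 78t, q = -155 - 415t for integer t.
374 ≤ 29 + 78t ≤ 2161 gives t ∈ [5, 27], which is 23 values.

23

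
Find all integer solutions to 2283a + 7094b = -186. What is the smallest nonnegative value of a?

2116

gcd(7094, 2283):
  7094 = 3×2283 + 245
  2283 = 9×245 + 78
  245 = 3×78 + 11
  78 = 7×11 + 1
  11 = 11×1
so gcd(7094, 2283) = 1.
1 divides -186, so solutions exist.
Back-substitute for Bézout coefficients:
  1 = 78 - 7×11
  ... = 2283×(637) + 7094×(-205)
Scale by -186/1 = -186: (a₀, b₀) = (-118482, 38130).
General solution: a = -118482 + 7094t, b = 38130 - 2283t for integer t.
a ≥ 0: smallest is -118482 mod 7094 = 2116 (at t = 17), with b = -681.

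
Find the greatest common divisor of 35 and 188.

1

gcd(188, 35):
  188 = 5*35 + 13
  35 = 2*13 + 9
  13 = 1*9 + 4
  9 = 2*4 + 1
  4 = 4*1
so gcd(188, 35) = 1.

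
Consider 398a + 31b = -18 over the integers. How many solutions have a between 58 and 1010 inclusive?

31

gcd(398, 31):
  398 = 12·31 + 26
  31 = 1·26 + 5
  26 = 5·5 + 1
  5 = 5·1
so gcd(398, 31) = 1.
Back-substitute for Bézout coefficients:
  1 = 26 - 5·5
  ... = 398·(6) + 31·(-77)
Scale by -18: particular solution (-108, 1386); reduce a mod 31: (16, -206).
General solution: a = 16 + 31t, b = -206 - 398t for integer t.
58 ≤ 16 + 31t ≤ 1010 gives t ∈ [2, 32], which is 31 values.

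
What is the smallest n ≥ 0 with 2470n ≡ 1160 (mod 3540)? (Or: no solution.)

32

gcd(3540, 2470) = 10  (3540 = 1×2470 + 1070, 2470 = 2×1070 + 330, 1070 = 3×330 + 80, 330 = 4×80 + 10, 80 = 8×10).
10 divides 1160, so solutions exist.
Back-substituting, 2470×(43) + 3540×(-30) = 10.
So 2470×(43) ≡ 10 (mod 3540); multiply by 116: n ≡ 4988 (mod 354).
Smallest nonnegative: n = 4988 mod 354 = 32.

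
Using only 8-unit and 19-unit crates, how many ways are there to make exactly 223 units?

1

Need nonnegative integers with 8j + 19k = 223.
gcd(8, 19) = 1, and 8·(-7) + 19·(3) = 1.
So (j₀, k₀) = (-1561, 669); general j = -1561 + 19t, k = 669 - 8t.
j ≥ 0 ⇒ t ≥ 83; k ≥ 0 ⇒ t ≤ 83. That's 1 value of t.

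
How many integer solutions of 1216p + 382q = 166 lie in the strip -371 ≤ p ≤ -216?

gcd(1216, 382) = 2  (1216 = 3·382 + 70, 382 = 5·70 + 32, 70 = 2·32 + 6, 32 = 5·6 + 2, 6 = 3·2).
Back-substituting, 1216·(-60) + 382·(191) = 2.
Scale by 83: particular solution (-4980, 15853); reduce p mod 191: (177, -563).
General solution: p = 177 + 191t, q = -563 - 608t for integer t.
-371 ≤ 177 + 191t ≤ -216 gives t ∈ [-2, -3], which is 0 values.

0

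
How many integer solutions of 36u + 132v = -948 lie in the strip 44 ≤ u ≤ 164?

11

gcd(132, 36) = 12.
By Bézout, 36×(4) + 132×(-1) = 12.
Particular solution: (3, -8).
General solution: u = 3 + 11t, v = -8 - 3t for integer t.
44 ≤ 3 + 11t ≤ 164 gives t ∈ [4, 14], which is 11 values.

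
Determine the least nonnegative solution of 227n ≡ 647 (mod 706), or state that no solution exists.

233

gcd(706, 227) = 1  (706 = 3×227 + 25, 227 = 9×25 + 2, 25 = 12×2 + 1, 2 = 2×1).
1 divides 647, so solutions exist.
Back-substituting, 227×(-339) + 706×(109) = 1.
So 227×(-339) ≡ 1 (mod 706); multiply by 647: n ≡ -219333 (mod 706).
Smallest nonnegative: n = -219333 mod 706 = 233.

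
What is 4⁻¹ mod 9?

7

gcd(9, 4) = 1.
By Bézout, 4*(-2) + 9*(1) = 1.
So 4*-2 ≡ 1 (mod 9), and -2 mod 9 = 7.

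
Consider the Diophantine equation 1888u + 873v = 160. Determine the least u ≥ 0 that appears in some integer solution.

370

gcd(1888, 873):
  1888 = 2×873 + 142
  873 = 6×142 + 21
  142 = 6×21 + 16
  21 = 1×16 + 5
  16 = 3×5 + 1
  5 = 5×1
so gcd(1888, 873) = 1.
1 divides 160, so solutions exist.
Back-substitute for Bézout coefficients:
  1 = 16 - 3×5
  ... = 1888×(166) + 873×(-359)
Scale by 160/1 = 160: (u₀, v₀) = (26560, -57440).
General solution: u = 26560 + 873t, v = -57440 - 1888t for integer t.
u ≥ 0: smallest is 26560 mod 873 = 370 (at t = -30), with v = -800.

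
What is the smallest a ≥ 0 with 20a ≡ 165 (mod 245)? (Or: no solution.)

45

gcd(245, 20) = 5  (245 = 12·20 + 5, 20 = 4·5).
5 divides 165, so solutions exist.
Back-substituting, 20·(-12) + 245·(1) = 5.
So 20·(-12) ≡ 5 (mod 245); multiply by 33: a ≡ -396 (mod 49).
Smallest nonnegative: a = -396 mod 49 = 45.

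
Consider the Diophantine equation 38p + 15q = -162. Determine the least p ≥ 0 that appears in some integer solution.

6

gcd(38, 15):
  38 = 2·15 + 8
  15 = 1·8 + 7
  8 = 1·7 + 1
  7 = 7·1
so gcd(38, 15) = 1.
1 divides -162, so solutions exist.
Back-substitute for Bézout coefficients:
  1 = 8 - 1·7
  ... = 38·(2) + 15·(-5)
Scale by -162/1 = -162: (p₀, q₀) = (-324, 810).
General solution: p = -324 + 15t, q = 810 - 38t for integer t.
p ≥ 0: smallest is -324 mod 15 = 6 (at t = 22), with q = -26.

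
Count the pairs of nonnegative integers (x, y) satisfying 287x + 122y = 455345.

13

gcd(287, 122) = 1  (287 = 2*122 + 43, 122 = 2*43 + 36, 43 = 1*36 + 7, 36 = 5*7 + 1, 7 = 7*1).
Back-substituting, 287*(-17) + 122*(40) = 1.
Scale by 455345: one solution is (-7740865, 18213800). Reduce x mod 122: (35, 3650).
General: x = 35 + 122t, y = 3650 - 287t.
x ≥ 0 ⇒ t ≥ 0; y ≥ 0 ⇒ t ≤ 12. So t ∈ [0, 12]: 13 solutions.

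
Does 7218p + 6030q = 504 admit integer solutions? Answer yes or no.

gcd(7218, 6030) = 18  (7218 = 1×6030 + 1188, 6030 = 5×1188 + 90, 1188 = 13×90 + 18, 90 = 5×18).
18 divides 504, so integer solutions exist.

yes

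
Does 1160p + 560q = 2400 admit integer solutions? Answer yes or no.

yes

gcd(1160, 560) = 40  (1160 = 2×560 + 40, 560 = 14×40).
40 divides 2400, so integer solutions exist.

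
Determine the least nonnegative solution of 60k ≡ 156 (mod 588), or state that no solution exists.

gcd(588, 60):
  588 = 9*60 + 48
  60 = 1*48 + 12
  48 = 4*12
so gcd(588, 60) = 12.
12 divides 156, so solutions exist.
Back-substitute for Bézout coefficients:
  12 = 60 - 1*48
  ... = 60*(10) + 588*(-1)
So 60*(10) ≡ 12 (mod 588); multiply by 13: k ≡ 130 (mod 49).
Smallest nonnegative: k = 130 mod 49 = 32.

32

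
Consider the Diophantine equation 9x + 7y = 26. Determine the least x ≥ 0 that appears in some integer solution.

6

gcd(9, 7) = 1  (9 = 1×7 + 2, 7 = 3×2 + 1, 2 = 2×1).
1 divides 26, so solutions exist.
Back-substituting, 9×(-3) + 7×(4) = 1.
Scale by 26/1 = 26: (x₀, y₀) = (-78, 104).
General solution: x = -78 + 7t, y = 104 - 9t for integer t.
x ≥ 0: smallest is -78 mod 7 = 6 (at t = 12), with y = -4.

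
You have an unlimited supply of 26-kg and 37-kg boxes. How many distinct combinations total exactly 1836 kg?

2

Need nonnegative integers with 26j + 37k = 1836.
gcd(26, 37) = 1, and 26·(10) + 37·(-7) = 1.
So (j₀, k₀) = (18360, -12852); general j = 18360 + 37t, k = -12852 - 26t.
j ≥ 0 ⇒ t ≥ -496; k ≥ 0 ⇒ t ≤ -495. That's 2 values of t.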